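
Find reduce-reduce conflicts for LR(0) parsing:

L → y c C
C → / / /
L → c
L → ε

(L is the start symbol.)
No reduce-reduce conflicts

Augment with L' → L and build the canonical LR(0) collection (I0 = CLOSURE({[L' → . L]}), then GOTO on every symbol after a dot until no new states appear). It has 9 states:
  I0: { [L → . c], [L → . y c C], [L → .], [L' → . L] }  — shift, reduce
  I1: { [L' → L .] }  — accept
  I2: { [L → c .] }  — reduce
  I3: { [L → y . c C] }  — shift
  I4: { [C → . / / /], [L → y c . C] }  — shift
  I5: { [C → / . / /] }  — shift
  I6: { [L → y c C .] }  — reduce
  I7: { [C → / / . /] }  — shift
  I8: { [C → / / / .] }  — reduce

No state contains more than one complete item.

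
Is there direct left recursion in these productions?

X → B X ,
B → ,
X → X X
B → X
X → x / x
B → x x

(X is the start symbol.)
X → B X ,: starts with B
B → ,: starts with ','
X → X X: LEFT RECURSIVE (starts with X)
B → X: starts with X
X → x / x: starts with x
B → x x: starts with x

The grammar has direct left recursion on: X.

Answer: Yes, X is left-recursive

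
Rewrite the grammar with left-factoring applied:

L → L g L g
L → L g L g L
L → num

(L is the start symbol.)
L → L g L g L'
L' → ε
L' → L
L → num

Left-factoring transforms A → αβ₁ | αβ₂ into A → αA' and A' → β₁ | β₂
(α is the longest common prefix among the alternatives). Repeat until
no nonterminal has two alternatives with a common prefix.

Round 1: L has alternatives sharing prefix 'L g L g'. Introduce L': L → L g L g L'
  Add: L' → ε
  Add: L' → L

No remaining common prefixes — done.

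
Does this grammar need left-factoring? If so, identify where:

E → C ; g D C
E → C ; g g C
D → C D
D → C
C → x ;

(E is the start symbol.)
Left-factoring is needed when two productions for the same non-terminal
share a common prefix on the right-hand side.

Productions for E:
  E → C ; g D C
  E → C ; g g C
Productions for D:
  D → C D
  D → C

Found common prefix 'C ; g' in productions for E
Found common prefix 'C' in productions for D

Answer: Yes, E has productions with common prefix 'C ; g'; D has productions with common prefix 'C'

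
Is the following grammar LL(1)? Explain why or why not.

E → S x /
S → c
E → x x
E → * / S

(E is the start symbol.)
A grammar is LL(1) if for each non-terminal N with multiple productions, the predict sets of those productions are pairwise disjoint, where PREDICT(N → α) = (FIRST(α) \ {ε}) ∪ (FOLLOW(N) if α ⇒* ε).

Relevant sets:
  FIRST(S) = { 'c' }

For E:
  PREDICT(E → S x '/') = { 'c' }
  PREDICT(E → x x) = { 'x' }
  PREDICT(E → '*' '/' S) = { '*' }
S has a single production, so nothing to check there.

All predict sets are disjoint. The grammar IS LL(1).

Answer: Yes, the grammar is LL(1).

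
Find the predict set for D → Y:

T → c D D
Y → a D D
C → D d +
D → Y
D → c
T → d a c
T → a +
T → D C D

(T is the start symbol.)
{ 'a' }

PREDICT(D → Y) = (FIRST(RHS) \ {ε}) ∪ (FOLLOW(D) if ε ∈ FIRST(RHS), i.e. RHS ⇒* ε)
FIRST(Y) = { 'a' }
FIRST(Y) = { 'a' }
ε ∉ FIRST(Y), so FOLLOW(D) is not added.
PREDICT(D → Y) = { 'a' }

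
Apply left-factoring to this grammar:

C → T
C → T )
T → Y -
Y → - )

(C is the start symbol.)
C → T C'
C' → ε
C' → )
T → Y -
Y → - )

Left-factoring transforms A → αβ₁ | αβ₂ into A → αA' and A' → β₁ | β₂
(α is the longest common prefix among the alternatives). Repeat until
no nonterminal has two alternatives with a common prefix.

Round 1: C has alternatives sharing prefix 'T'. Introduce C': C → T C'
  Add: C' → ε
  Add: C' → )

No remaining common prefixes — done.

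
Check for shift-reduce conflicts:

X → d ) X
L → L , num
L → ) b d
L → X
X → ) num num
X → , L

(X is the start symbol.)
A shift-reduce conflict occurs when an LR(0) state has both:
  - a complete (reduce) item [A → α .] (dot at the end), and
  - a shift item [B → β . c γ] (dot before a terminal).

Augment with X' → X and build the canonical LR(0) collection (I0 = CLOSURE({[X' → . X]}), then GOTO on every symbol after a dot until no new states appear). It has 16 states:
  I0: { [X → . ) num num], [X → . , L], [X → . d ) X], [X' → . X] }  — shift
  I1: { [X → ) . num num] }  — shift
  I2: { [L → . ) b d], [L → . L , num], [L → . X], [X → , . L], [X → . ) num num], [X → . , L], [X → . d ) X] }  — shift
  I3: { [X' → X .] }  — accept
  I4: { [X → d . ) X] }  — shift
  I5: { [X → . ) num num], [X → . , L], [X → . d ) X], [X → d ) . X] }  — shift
  I6: { [X → d ) X .] }  — reduce
  I7: { [L → ) . b d], [X → ) . num num] }  — shift
  I8: { [L → L . , num], [X → , L .] }  — shift, reduce
  I9: { [L → X .] }  — reduce
  I10: { [L → L , . num] }  — shift
  I11: { [L → L , num .] }  — reduce
  I12: { [L → ) b . d] }  — shift
  I13: { [X → ) num . num] }  — shift
  I14: { [X → ) num num .] }  — reduce
  I15: { [L → ) b d .] }  — reduce

I8 contains reduce item [X → , L .] and shift item [L → L . , num] — shift-reduce conflict.

Answer: Yes — I8: [X → , L .] vs [L → L . , num]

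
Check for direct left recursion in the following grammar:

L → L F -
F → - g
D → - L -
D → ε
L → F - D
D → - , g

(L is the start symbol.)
Direct left recursion occurs when N → N α for some non-terminal N (the right-hand side begins with the left-hand side itself).

L → L F -: LEFT RECURSIVE (starts with L)
F → - g: starts with '-'
D → - L -: starts with '-'
D → ε: starts with ε
L → F - D: starts with F
D → - , g: starts with '-'

The grammar has direct left recursion on: L.

Answer: Yes, L is left-recursive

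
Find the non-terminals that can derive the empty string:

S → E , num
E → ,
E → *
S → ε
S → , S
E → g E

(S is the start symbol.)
{ 'S' }

ε-productions: S → ε
So S is immediately nullable.
No further non-terminal can be added: every production for the remaining non-terminals contains a terminal or a non-nullable non-terminal.
Nullable = { 'S' }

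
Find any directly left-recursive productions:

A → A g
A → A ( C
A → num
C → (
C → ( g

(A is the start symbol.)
Direct left recursion occurs when N → N α for some non-terminal N (the right-hand side begins with the left-hand side itself).

A → A g: LEFT RECURSIVE (starts with A)
A → A ( C: LEFT RECURSIVE (starts with A)
A → num: starts with num
C → (: starts with '('
C → ( g: starts with '('

The grammar has direct left recursion on: A.

Answer: Yes, A is left-recursive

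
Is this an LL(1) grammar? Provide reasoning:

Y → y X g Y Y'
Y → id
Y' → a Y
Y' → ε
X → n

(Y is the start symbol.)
A grammar is LL(1) if for each non-terminal N with multiple productions, the predict sets of those productions are pairwise disjoint, where PREDICT(N → α) = (FIRST(α) \ {ε}) ∪ (FOLLOW(N) if α ⇒* ε).

Relevant sets:
  FOLLOW(Y') = { $, 'a' }

For Y:
  PREDICT(Y → y X g Y Y') = { 'y' }
  PREDICT(Y → id) = { 'id' }
For Y':
  PREDICT(Y' → a Y) = { 'a' }
  PREDICT(Y' → ε) = { $, 'a' }
X has a single production, so nothing to check there.

Conflict found: Predict set conflict for Y': { 'a' }
The grammar is NOT LL(1).

Answer: No. Predict set conflict for Y': { 'a' }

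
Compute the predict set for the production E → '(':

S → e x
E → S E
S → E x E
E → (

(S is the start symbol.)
PREDICT(E → '(') = (FIRST(RHS) \ {ε}) ∪ (FOLLOW(E) if ε ∈ FIRST(RHS), i.e. RHS ⇒* ε)
FIRST('(') = { '(' }
ε ∉ FIRST('('), so FOLLOW(E) is not added.
PREDICT(E → '(') = { '(' }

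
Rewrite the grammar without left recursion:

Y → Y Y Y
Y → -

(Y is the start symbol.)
Y is directly left-recursive. The standard transformation for
  A → A α₁ | ... | A α_m | β₁ | ... | β_n
is
  A  → β₁ A' | ... | β_n A'
  A' → α₁ A' | ... | α_m A' | ε

Y → - becomes Y → - Y'
Y → Y Y Y becomes Y' → Y Y Y'
Add Y' → ε

Resulting grammar:
Y → - Y'
Y' → Y Y Y'
Y' → ε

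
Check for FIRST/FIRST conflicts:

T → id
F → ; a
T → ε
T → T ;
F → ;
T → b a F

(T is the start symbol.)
Yes. T → id / T → T ';' on { 'id' }; T → T ';' / T → b a F on { 'b' }; F → ';' a / F → ';' on { ';' }

FIRST sets of the non-terminals at (or reachable through a nullable prefix from) the front of some alternative:
  FIRST(T) = { ';', 'b', 'id', ε }

Productions for T:
  T → id: FIRST = { 'id' }
  T → ε: FIRST = { ε }
  T → T ;: FIRST = { ';', 'b', 'id' }
  T → b a F: FIRST = { 'b' }
Productions for F:
  F → ; a: FIRST = { ';' }
  F → ;: FIRST = { ';' }

Conflict for T: T → id and T → T ;
  Overlap: { 'id' }
Conflict for T: T → T ; and T → b a F
  Overlap: { 'b' }
Conflict for F: F → ; a and F → ;
  Overlap: { ';' }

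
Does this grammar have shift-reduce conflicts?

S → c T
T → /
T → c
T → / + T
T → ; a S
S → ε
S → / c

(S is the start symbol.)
A shift-reduce conflict occurs when an LR(0) state has both:
  - a complete (reduce) item [A → α .] (dot at the end), and
  - a shift item [B → β . c γ] (dot before a terminal).

Augment with S' → S and build the canonical LR(0) collection (I0 = CLOSURE({[S' → . S]}), then GOTO on every symbol after a dot until no new states appear). It has 13 states:
  I0: { [S → . / c], [S → . c T], [S → .], [S' → . S] }  — shift, reduce
  I1: { [S → / . c] }  — shift
  I2: { [S' → S .] }  — accept
  I3: { [S → c . T], [T → . / + T], [T → . /], [T → . ; a S], [T → . c] }  — shift
  I4: { [T → / . + T], [T → / .] }  — shift, reduce
  I5: { [T → ; . a S] }  — shift
  I6: { [S → c T .] }  — reduce
  I7: { [T → c .] }  — reduce
  I8: { [S → . / c], [S → . c T], [S → .], [T → ; a . S] }  — shift, reduce
  I9: { [T → ; a S .] }  — reduce
  I10: { [T → . / + T], [T → . /], [T → . ; a S], [T → . c], [T → / + . T] }  — shift
  I11: { [T → / + T .] }  — reduce
  I12: { [S → / c .] }  — reduce

I0 contains reduce item [S → .] and shift items [S → . / c], [S → . c T] — shift-reduce conflict.
I4 contains reduce item [T → / .] and shift item [T → / . + T] — shift-reduce conflict.
I8 contains reduce item [S → .] and shift items [S → . / c], [S → . c T] — shift-reduce conflict.

Answer: Yes — I0: [S → .] vs [S → . / c]; I4: [T → / .] vs [T → / . + T]; I8: [S → .] vs [S → . / c]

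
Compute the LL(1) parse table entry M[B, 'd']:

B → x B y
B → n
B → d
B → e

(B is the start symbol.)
To find M[B, 'd'], we find productions for B where 'd' is in the predict set (PREDICT(N → α) = (FIRST(α) \ {ε}) ∪ (FOLLOW(N) if α ⇒* ε)).

B → x B y: PREDICT = { 'x' }
B → n: PREDICT = { 'n' }
B → d: PREDICT = { 'd' }
  'd' is in predict set, so this production goes in M[B, 'd']
B → e: PREDICT = { 'e' }

M[B, 'd'] = B → d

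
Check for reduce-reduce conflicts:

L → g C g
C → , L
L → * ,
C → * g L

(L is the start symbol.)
No reduce-reduce conflicts

Augment with L' → L and build the canonical LR(0) collection (I0 = CLOSURE({[L' → . L]}), then GOTO on every symbol after a dot until no new states appear). It has 12 states:
  I0: { [L → . * ,], [L → . g C g], [L' → . L] }  — shift
  I1: { [L → * . ,] }  — shift
  I2: { [L' → L .] }  — accept
  I3: { [C → . * g L], [C → . , L], [L → g . C g] }  — shift
  I4: { [C → * . g L] }  — shift
  I5: { [C → , . L], [L → . * ,], [L → . g C g] }  — shift
  I6: { [L → g C . g] }  — shift
  I7: { [L → g C g .] }  — reduce
  I8: { [C → , L .] }  — reduce
  I9: { [C → * g . L], [L → . * ,], [L → . g C g] }  — shift
  I10: { [C → * g L .] }  — reduce
  I11: { [L → * , .] }  — reduce

No state contains more than one complete item.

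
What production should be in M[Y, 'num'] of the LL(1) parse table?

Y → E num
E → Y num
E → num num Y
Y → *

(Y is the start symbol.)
Y → E num

To find M[Y, 'num'], we find productions for Y where 'num' is in the predict set (PREDICT(N → α) = (FIRST(α) \ {ε}) ∪ (FOLLOW(N) if α ⇒* ε)).

Relevant sets:
  FIRST(E) = { '*', 'num' }

Y → E num: PREDICT = { '*', 'num' }
  'num' is in predict set, so this production goes in M[Y, 'num']
Y → *: PREDICT = { '*' }

M[Y, 'num'] = Y → E num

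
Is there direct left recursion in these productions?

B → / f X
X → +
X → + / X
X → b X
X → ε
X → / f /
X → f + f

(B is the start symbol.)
No direct left recursion

Direct left recursion occurs when N → N α for some non-terminal N (the right-hand side begins with the left-hand side itself).

B → / f X: starts with '/'
X → +: starts with '+'
X → + / X: starts with '+'
X → b X: starts with b
X → ε: starts with ε
X → / f /: starts with '/'
X → f + f: starts with f

No direct left recursion found.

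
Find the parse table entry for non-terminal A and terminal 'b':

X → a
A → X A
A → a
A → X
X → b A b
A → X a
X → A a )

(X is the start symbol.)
A → X A, A → X, A → X a

To find M[A, 'b'], we find productions for A where 'b' is in the predict set (PREDICT(N → α) = (FIRST(α) \ {ε}) ∪ (FOLLOW(N) if α ⇒* ε)).

Relevant sets:
  FIRST(X) = { 'a', 'b' }

A → X A: PREDICT = { 'a', 'b' }
  'b' is in predict set, so this production goes in M[A, 'b']
A → a: PREDICT = { 'a' }
A → X: PREDICT = { 'a', 'b' }
  'b' is in predict set, so this production goes in M[A, 'b']
A → X a: PREDICT = { 'a', 'b' }
  'b' is in predict set, so this production goes in M[A, 'b']

M[A, 'b'] = A → X A, A → X, A → X a  (a multiply-defined cell — the grammar is not LL(1))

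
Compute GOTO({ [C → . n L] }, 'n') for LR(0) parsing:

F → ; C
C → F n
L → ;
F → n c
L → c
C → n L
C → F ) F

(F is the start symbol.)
GOTO(I, 'n') = CLOSURE({ [A → αX.β] : [A → α.Xβ] ∈ I, X = 'n' })

Items with dot before 'n', with the dot advanced:
  [C → . n L] → [C → n . L]
Closure of the advanced items:
  [C → n . L] has the dot before L: add [L → . ;], [L → . c]

GOTO = { [C → n . L], [L → . ;], [L → . c] }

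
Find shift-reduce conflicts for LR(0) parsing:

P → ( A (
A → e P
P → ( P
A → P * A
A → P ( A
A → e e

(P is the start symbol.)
A shift-reduce conflict occurs when an LR(0) state has both:
  - a complete (reduce) item [A → α .] (dot at the end), and
  - a shift item [B → β . c γ] (dot before a terminal).

Augment with P' → P and build the canonical LR(0) collection (I0 = CLOSURE({[P' → . P]}), then GOTO on every symbol after a dot until no new states appear). It has 14 states:
  I0: { [P → . ( A (], [P → . ( P], [P' → . P] }  — shift
  I1: { [A → . P ( A], [A → . P * A], [A → . e P], [A → . e e], [P → ( . A (], [P → ( . P], [P → . ( A (], [P → . ( P] }  — shift
  I2: { [P' → P .] }  — accept
  I3: { [P → ( A . (] }  — shift
  I4: { [A → P . ( A], [A → P . * A], [P → ( P .] }  — shift, reduce
  I5: { [A → e . P], [A → e . e], [P → . ( A (], [P → . ( P] }  — shift
  I6: { [A → e P .] }  — reduce
  I7: { [A → e e .] }  — reduce
  I8: { [A → . P ( A], [A → . P * A], [A → . e P], [A → . e e], [A → P ( . A], [P → . ( A (], [P → . ( P] }  — shift
  I9: { [A → . P ( A], [A → . P * A], [A → . e P], [A → . e e], [A → P * . A], [P → . ( A (], [P → . ( P] }  — shift
  I10: { [A → P * A .] }  — reduce
  I11: { [A → P . ( A], [A → P . * A] }  — shift
  I12: { [A → P ( A .] }  — reduce
  I13: { [P → ( A ( .] }  — reduce

I4 contains reduce item [P → ( P .] and shift items [A → P . ( A], [A → P . * A] — shift-reduce conflict.

Answer: Yes — I4: [P → ( P .] vs [A → P . ( A]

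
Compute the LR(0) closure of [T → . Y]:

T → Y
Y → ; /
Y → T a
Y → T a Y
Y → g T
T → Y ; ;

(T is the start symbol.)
{ [T → . Y ; ;], [T → . Y], [Y → . ; /], [Y → . T a Y], [Y → . T a], [Y → . g T] }

Start with: [T → . Y]
  [T → . Y] has the dot before Y: add [Y → . ; /], [Y → . T a], [Y → . T a Y], [Y → . g T]
  [Y → . T a] has the dot before T: add [T → . Y ; ;]
No further items can be added.

CLOSURE = { [T → . Y ; ;], [T → . Y], [Y → . ; /], [Y → . T a Y], [Y → . T a], [Y → . g T] }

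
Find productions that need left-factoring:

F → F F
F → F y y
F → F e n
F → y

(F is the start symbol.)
Left-factoring is needed when two productions for the same non-terminal
share a common prefix on the right-hand side.

Productions for F:
  F → F F
  F → F y y
  F → F e n
  F → y

Found common prefix 'F' in productions for F

Answer: Yes, F has productions with common prefix 'F'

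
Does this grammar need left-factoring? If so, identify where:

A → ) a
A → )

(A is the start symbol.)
Left-factoring is needed when two productions for the same non-terminal
share a common prefix on the right-hand side.

Productions for A:
  A → ) a
  A → )

Found common prefix ')' in productions for A

Answer: Yes, A has productions with common prefix ')'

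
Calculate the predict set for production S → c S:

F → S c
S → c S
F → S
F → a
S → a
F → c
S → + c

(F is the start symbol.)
{ 'c' }

PREDICT(S → c S) = (FIRST(RHS) \ {ε}) ∪ (FOLLOW(S) if ε ∈ FIRST(RHS), i.e. RHS ⇒* ε)
FIRST(c S) = { 'c' }
ε ∉ FIRST(c S), so FOLLOW(S) is not added.
PREDICT(S → c S) = { 'c' }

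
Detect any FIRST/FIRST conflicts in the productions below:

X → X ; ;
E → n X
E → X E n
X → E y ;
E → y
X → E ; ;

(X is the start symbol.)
Yes. X → X ';' ';' / X → E y ';' on { 'n', 'y' }; X → X ';' ';' / X → E ';' ';' on { 'n', 'y' }; X → E y ';' / X → E ';' ';' on { 'n', 'y' }; E → n X / E → X E n on { 'n' }; E → X E n / E → y on { 'y' }

FIRST sets of the non-terminals at (or reachable through a nullable prefix from) the front of some alternative:
  FIRST(X) = { 'n', 'y' }
  FIRST(E) = { 'n', 'y' }

Productions for X:
  X → X ; ;: FIRST = { 'n', 'y' }
  X → E y ;: FIRST = { 'n', 'y' }
  X → E ; ;: FIRST = { 'n', 'y' }
Productions for E:
  E → n X: FIRST = { 'n' }
  E → X E n: FIRST = { 'n', 'y' }
  E → y: FIRST = { 'y' }

Conflict for X: X → X ; ; and X → E y ;
  Overlap: { 'n', 'y' }
Conflict for X: X → X ; ; and X → E ; ;
  Overlap: { 'n', 'y' }
Conflict for X: X → E y ; and X → E ; ;
  Overlap: { 'n', 'y' }
Conflict for E: E → n X and E → X E n
  Overlap: { 'n' }
Conflict for E: E → X E n and E → y
  Overlap: { 'y' }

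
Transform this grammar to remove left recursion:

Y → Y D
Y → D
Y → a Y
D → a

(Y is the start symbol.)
Y is directly left-recursive. The standard transformation for
  A → A α₁ | ... | A α_m | β₁ | ... | β_n
is
  A  → β₁ A' | ... | β_n A'
  A' → α₁ A' | ... | α_m A' | ε

Y → D becomes Y → D Y'
Y → a Y becomes Y → a Y Y'
Y → Y D becomes Y' → D Y'
Add Y' → ε

Productions for other non-terminals are unchanged:
  D → a

Resulting grammar:
Y → D Y'
Y → a Y Y'
Y' → D Y'
Y' → ε
D → a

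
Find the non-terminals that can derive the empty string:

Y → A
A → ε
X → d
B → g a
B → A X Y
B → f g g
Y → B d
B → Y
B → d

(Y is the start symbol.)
{ 'A', 'B', 'Y' }

ε-productions: A → ε
So A is immediately nullable.
Y → A: every symbol on the right is nullable, so Y is nullable too.
B → Y: every symbol on the right is nullable, so B is nullable too.
No further non-terminal can be added: every production for the remaining non-terminals contains a terminal or a non-nullable non-terminal.
Nullable = { 'A', 'B', 'Y' }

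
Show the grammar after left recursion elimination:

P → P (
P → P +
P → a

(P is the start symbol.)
P → a P'
P' → ( P'
P' → + P'
P' → ε

P is directly left-recursive. The standard transformation for
  A → A α₁ | ... | A α_m | β₁ | ... | β_n
is
  A  → β₁ A' | ... | β_n A'
  A' → α₁ A' | ... | α_m A' | ε

P → a becomes P → a P'
P → P ( becomes P' → ( P'
P → P + becomes P' → + P'
Add P' → ε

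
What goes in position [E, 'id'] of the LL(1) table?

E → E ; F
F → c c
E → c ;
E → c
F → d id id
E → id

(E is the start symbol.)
E → E ; F, E → id

To find M[E, 'id'], we find productions for E where 'id' is in the predict set (PREDICT(N → α) = (FIRST(α) \ {ε}) ∪ (FOLLOW(N) if α ⇒* ε)).

Relevant sets:
  FIRST(E) = { 'c', 'id' }

E → E ; F: PREDICT = { 'c', 'id' }
  'id' is in predict set, so this production goes in M[E, 'id']
E → c ;: PREDICT = { 'c' }
E → c: PREDICT = { 'c' }
E → id: PREDICT = { 'id' }
  'id' is in predict set, so this production goes in M[E, 'id']

M[E, 'id'] = E → E ; F, E → id  (a multiply-defined cell — the grammar is not LL(1))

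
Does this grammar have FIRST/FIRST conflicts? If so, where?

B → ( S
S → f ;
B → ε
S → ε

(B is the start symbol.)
No FIRST/FIRST conflicts.

A FIRST/FIRST conflict occurs when two productions N → α and N → β for the same non-terminal have FIRST(α) ∩ FIRST(β) ≠ ∅ (with ε ∈ FIRST of a nullable right-hand side, so two nullable alternatives also conflict).

Productions for B:
  B → ( S: FIRST = { '(' }
  B → ε: FIRST = { ε }
Productions for S:
  S → f ;: FIRST = { 'f' }
  S → ε: FIRST = { ε }

All alternatives of each non-terminal have pairwise disjoint FIRST sets.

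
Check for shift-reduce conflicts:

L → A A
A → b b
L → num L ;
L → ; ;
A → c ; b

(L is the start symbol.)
No shift-reduce conflicts

A shift-reduce conflict occurs when an LR(0) state has both:
  - a complete (reduce) item [A → α .] (dot at the end), and
  - a shift item [B → β . c γ] (dot before a terminal).

Augment with L' → L and build the canonical LR(0) collection (I0 = CLOSURE({[L' → . L]}), then GOTO on every symbol after a dot until no new states appear). It has 14 states:
  I0: { [A → . b b], [A → . c ; b], [L → . ; ;], [L → . A A], [L → . num L ;], [L' → . L] }  — shift
  I1: { [L → ; . ;] }  — shift
  I2: { [A → . b b], [A → . c ; b], [L → A . A] }  — shift
  I3: { [L' → L .] }  — accept
  I4: { [A → b . b] }  — shift
  I5: { [A → c . ; b] }  — shift
  I6: { [A → . b b], [A → . c ; b], [L → . ; ;], [L → . A A], [L → . num L ;], [L → num . L ;] }  — shift
  I7: { [L → num L . ;] }  — shift
  I8: { [L → num L ; .] }  — reduce
  I9: { [A → c ; . b] }  — shift
  I10: { [A → c ; b .] }  — reduce
  I11: { [A → b b .] }  — reduce
  I12: { [L → A A .] }  — reduce
  I13: { [L → ; ; .] }  — reduce

No state contains both a complete item and a shift item.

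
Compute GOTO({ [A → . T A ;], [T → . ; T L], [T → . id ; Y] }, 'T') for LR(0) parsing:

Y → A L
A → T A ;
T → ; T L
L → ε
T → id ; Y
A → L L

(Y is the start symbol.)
GOTO(I, 'T') = CLOSURE({ [A → αX.β] : [A → α.Xβ] ∈ I, X = 'T' })

Items with dot before 'T', with the dot advanced:
  [A → . T A ;] → [A → T . A ;]
Closure of the advanced items:
  [A → T . A ;] has the dot before A: add [A → . T A ;], [A → . L L]
  [A → . T A ;] has the dot before T: add [T → . ; T L], [T → . id ; Y]
  [A → . L L] has the dot before L: add [L → .]

GOTO = { [A → . L L], [A → . T A ;], [A → T . A ;], [L → .], [T → . ; T L], [T → . id ; Y] }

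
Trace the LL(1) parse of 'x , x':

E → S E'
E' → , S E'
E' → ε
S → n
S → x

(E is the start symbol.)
Stack is shown with the top on the left.

Stack     Input    Action
-------------------------
E $       x , x $  output E → S E'
S E' $    x , x $  output S → x
x E' $    x , x $  match 'x'
E' $      , x $    output E' → , S E'
, S E' $  , x $    match ','
S E' $    x $      output S → x
x E' $    x $      match 'x'
E' $      $        output E' → ε
$         $        accept

The string is accepted.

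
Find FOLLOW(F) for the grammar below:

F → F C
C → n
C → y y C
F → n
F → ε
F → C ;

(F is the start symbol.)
To compute FOLLOW(F), find every occurrence of F on a right-hand side N → α F β: add FIRST(β) \ {ε}, and if β is empty or nullable also add FOLLOW(N). Iterate to a fixed point.

F is the start symbol, so $ ∈ FOLLOW(F).
In F → F C: F is followed by C, add FIRST(C) \ {ε} = { 'n', 'y' }

Taking the union: FOLLOW(F) = { $, 'n', 'y' }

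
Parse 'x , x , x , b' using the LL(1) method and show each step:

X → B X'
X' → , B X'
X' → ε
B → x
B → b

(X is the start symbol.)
LL(1) parsing maintains a stack (initially the start symbol over $) and the input. At each step: if the stack top is a terminal, match it against the current input token; if it is a non-terminal N, replace it with the RHS of M[N, lookahead] (the unique production whose predict set contains the lookahead).

Stack is shown with the top on the left.

Stack     Input            Action
---------------------------------
X $       x , x , x , b $  output X → B X'
B X' $    x , x , x , b $  output B → x
x X' $    x , x , x , b $  match 'x'
X' $      , x , x , b $    output X' → , B X'
, B X' $  , x , x , b $    match ','
B X' $    x , x , b $      output B → x
x X' $    x , x , b $      match 'x'
X' $      , x , b $        output X' → , B X'
, B X' $  , x , b $        match ','
B X' $    x , b $          output B → x
x X' $    x , b $          match 'x'
X' $      , b $            output X' → , B X'
, B X' $  , b $            match ','
B X' $    b $              output B → b
b X' $    b $              match 'b'
X' $      $                output X' → ε
$         $                accept

The string is accepted.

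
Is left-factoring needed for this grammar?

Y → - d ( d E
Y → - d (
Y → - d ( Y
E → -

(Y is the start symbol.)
Left-factoring is needed when two productions for the same non-terminal
share a common prefix on the right-hand side.

Productions for Y:
  Y → - d ( d E
  Y → - d (
  Y → - d ( Y

Found common prefix '- d (' in productions for Y

Answer: Yes, Y has productions with common prefix '- d ('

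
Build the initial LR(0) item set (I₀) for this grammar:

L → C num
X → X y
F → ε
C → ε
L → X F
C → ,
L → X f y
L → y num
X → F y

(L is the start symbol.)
{ [C → . ,], [C → .], [F → .], [L → . C num], [L → . X F], [L → . X f y], [L → . y num], [L' → . L], [X → . F y], [X → . X y] }

First, augment the grammar with L' → L
I₀ = CLOSURE({ [L' → . L] }):
  [L' → . L] has the dot before L: add [L → . C num], [L → . X F], [L → . X f y], [L → . y num]
  [L → . C num] has the dot before C: add [C → .], [C → . ,]
  [L → . X F] has the dot before X: add [X → . X y], [X → . F y]
  [X → . F y] has the dot before F: add [F → .]
No further items can be added.

I₀ = { [C → . ,], [C → .], [F → .], [L → . C num], [L → . X F], [L → . X f y], [L → . y num], [L' → . L], [X → . F y], [X → . X y] }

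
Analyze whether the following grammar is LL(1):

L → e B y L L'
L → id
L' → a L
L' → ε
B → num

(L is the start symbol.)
Relevant sets:
  FOLLOW(L') = { $, 'a' }

For L:
  PREDICT(L → e B y L L') = { 'e' }
  PREDICT(L → id) = { 'id' }
For L':
  PREDICT(L' → a L) = { 'a' }
  PREDICT(L' → ε) = { $, 'a' }
B has a single production, so nothing to check there.

Conflict found: Predict set conflict for L': { 'a' }
The grammar is NOT LL(1).

Answer: No. Predict set conflict for L': { 'a' }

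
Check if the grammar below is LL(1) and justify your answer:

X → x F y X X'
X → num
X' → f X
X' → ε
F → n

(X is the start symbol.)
No. Predict set conflict for X': { 'f' }

Relevant sets:
  FOLLOW(X') = { $, 'f' }

For X:
  PREDICT(X → x F y X X') = { 'x' }
  PREDICT(X → num) = { 'num' }
For X':
  PREDICT(X' → f X) = { 'f' }
  PREDICT(X' → ε) = { $, 'f' }
F has a single production, so nothing to check there.

Conflict found: Predict set conflict for X': { 'f' }
The grammar is NOT LL(1).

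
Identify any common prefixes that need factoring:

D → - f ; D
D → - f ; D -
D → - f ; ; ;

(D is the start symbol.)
Yes, D has productions with common prefix '- f ;'

Left-factoring is needed when two productions for the same non-terminal
share a common prefix on the right-hand side.

Productions for D:
  D → - f ; D
  D → - f ; D -
  D → - f ; ; ;

Found common prefix '- f ;' in productions for D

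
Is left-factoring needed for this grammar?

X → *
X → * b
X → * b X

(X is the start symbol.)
Left-factoring is needed when two productions for the same non-terminal
share a common prefix on the right-hand side.

Productions for X:
  X → *
  X → * b
  X → * b X

Found common prefix '*' in productions for X

Answer: Yes, X has productions with common prefix '*'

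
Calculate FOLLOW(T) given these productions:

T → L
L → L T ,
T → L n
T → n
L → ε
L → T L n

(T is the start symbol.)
{ $, ',', 'n' }

T is the start symbol, so $ ∈ FOLLOW(T).
In L → L T ,: T is followed by ',', add FIRST(',') \ {ε} = { ',' }
In L → T L n: T is followed by L n, add FIRST(L n) \ {ε} = { ',', 'n' }

Taking the union: FOLLOW(T) = { $, ',', 'n' }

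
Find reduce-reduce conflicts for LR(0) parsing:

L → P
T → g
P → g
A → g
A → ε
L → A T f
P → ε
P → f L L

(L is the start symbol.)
Augment with L' → L and build the canonical LR(0) collection (I0 = CLOSURE({[L' → . L]}), then GOTO on every symbol after a dot until no new states appear). It has 11 states:
  I0: { [A → . g], [A → .], [L → . A T f], [L → . P], [L' → . L], [P → . f L L], [P → . g], [P → .] }  — shift, 2 reduces
  I1: { [L → A . T f], [T → . g] }  — shift
  I2: { [L' → L .] }  — accept
  I3: { [L → P .] }  — reduce
  I4: { [A → . g], [A → .], [L → . A T f], [L → . P], [P → . f L L], [P → . g], [P → .], [P → f . L L] }  — shift, 2 reduces
  I5: { [A → g .], [P → g .] }  — 2 reduces
  I6: { [A → . g], [A → .], [L → . A T f], [L → . P], [P → . f L L], [P → . g], [P → .], [P → f L . L] }  — shift, 2 reduces
  I7: { [P → f L L .] }  — reduce
  I8: { [L → A T . f] }  — shift
  I9: { [T → g .] }  — reduce
  I10: { [L → A T f .] }  — reduce

I0 contains complete items [A → .], [P → .] — reduce-reduce conflict.
I4 contains complete items [A → .], [P → .] — reduce-reduce conflict.
I5 contains complete items [A → g .], [P → g .] — reduce-reduce conflict.
I6 contains complete items [A → .], [P → .] — reduce-reduce conflict.

Answer: Yes — I0: [A → .] vs [P → .]; I4: [A → .] vs [P → .]; I5: [A → g .] vs [P → g .]; I6: [A → .] vs [P → .]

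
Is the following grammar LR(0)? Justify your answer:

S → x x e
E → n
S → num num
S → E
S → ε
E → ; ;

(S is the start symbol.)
Augment with S' → S and build the canonical LR(0) collection (I0 = CLOSURE({[S' → . S]}), then GOTO on every symbol after a dot until no new states appear). It has 11 states:
  I0: { [E → . ; ;], [E → . n], [S → . E], [S → . num num], [S → . x x e], [S → .], [S' → . S] }  — shift, reduce
  I1: { [E → ; . ;] }  — shift
  I2: { [S → E .] }  — reduce
  I3: { [S' → S .] }  — accept
  I4: { [E → n .] }  — reduce
  I5: { [S → num . num] }  — shift
  I6: { [S → x . x e] }  — shift
  I7: { [S → x x . e] }  — shift
  I8: { [S → x x e .] }  — reduce
  I9: { [S → num num .] }  — reduce
  I10: { [E → ; ; .] }  — reduce

Conflict in state I0:
  Shift-reduce conflict between [S → .] and [E → . ; ;]
So the grammar is NOT LR(0).

Answer: No. Shift-reduce conflict between [S → .] and [E → . ; ;]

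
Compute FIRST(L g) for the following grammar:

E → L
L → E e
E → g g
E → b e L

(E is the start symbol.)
FIRST sets of the non-terminals involved (from the grammar, by fixed-point iteration):
  FIRST(L) = { 'b', 'g' }

To compute FIRST(L g), process the symbols left to right:
Symbol L is a non-terminal. Add FIRST(L) \ {ε} = { 'b', 'g' }
L is not nullable (ε ∉ FIRST(L)), so stop here.
FIRST(L g) = { 'b', 'g' }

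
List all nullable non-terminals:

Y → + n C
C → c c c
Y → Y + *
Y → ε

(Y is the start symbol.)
ε-productions: Y → ε
So Y is immediately nullable.
No further non-terminal can be added: every production for the remaining non-terminals contains a terminal or a non-nullable non-terminal.
Nullable = { 'Y' }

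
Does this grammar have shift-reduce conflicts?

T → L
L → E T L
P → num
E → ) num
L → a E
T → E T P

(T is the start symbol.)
Augment with T' → T and build the canonical LR(0) collection (I0 = CLOSURE({[T' → . T]}), then GOTO on every symbol after a dot until no new states appear). It has 14 states:
  I0: { [E → . ) num], [L → . E T L], [L → . a E], [T → . E T P], [T → . L], [T' → . T] }  — shift
  I1: { [E → ) . num] }  — shift
  I2: { [E → . ) num], [L → . E T L], [L → . a E], [L → E . T L], [T → . E T P], [T → . L], [T → E . T P] }  — shift
  I3: { [T → L .] }  — reduce
  I4: { [T' → T .] }  — accept
  I5: { [E → . ) num], [L → a . E] }  — shift
  I6: { [L → a E .] }  — reduce
  I7: { [E → . ) num], [L → . E T L], [L → . a E], [L → E T . L], [P → . num], [T → E T . P] }  — shift
  I8: { [E → . ) num], [L → . E T L], [L → . a E], [L → E . T L], [T → . E T P], [T → . L] }  — shift
  I9: { [L → E T L .] }  — reduce
  I10: { [T → E T P .] }  — reduce
  I11: { [P → num .] }  — reduce
  I12: { [E → . ) num], [L → . E T L], [L → . a E], [L → E T . L] }  — shift
  I13: { [E → ) num .] }  — reduce

No state contains both a complete item and a shift item.

Answer: No shift-reduce conflicts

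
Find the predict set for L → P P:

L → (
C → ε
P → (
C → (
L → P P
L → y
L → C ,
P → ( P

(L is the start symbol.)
PREDICT(L → P P) = (FIRST(RHS) \ {ε}) ∪ (FOLLOW(L) if ε ∈ FIRST(RHS), i.e. RHS ⇒* ε)
FIRST(P) = { '(' }
FIRST(P P) = { '(' }
ε ∉ FIRST(P P), so FOLLOW(L) is not added.
PREDICT(L → P P) = { '(' }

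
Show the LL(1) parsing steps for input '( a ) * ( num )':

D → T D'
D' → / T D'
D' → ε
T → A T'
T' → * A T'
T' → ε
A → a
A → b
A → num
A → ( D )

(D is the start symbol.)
Stack is shown with the top on the left.

Stack                Input              Action
----------------------------------------------
D $                  ( a ) * ( num ) $  output D → T D'
T D' $               ( a ) * ( num ) $  output T → A T'
A T' D' $            ( a ) * ( num ) $  output A → ( D )
( D ) T' D' $        ( a ) * ( num ) $  match '('
D ) T' D' $          a ) * ( num ) $    output D → T D'
T D' ) T' D' $       a ) * ( num ) $    output T → A T'
A T' D' ) T' D' $    a ) * ( num ) $    output A → a
a T' D' ) T' D' $    a ) * ( num ) $    match 'a'
T' D' ) T' D' $      ) * ( num ) $      output T' → ε
D' ) T' D' $         ) * ( num ) $      output D' → ε
) T' D' $            ) * ( num ) $      match ')'
T' D' $              * ( num ) $        output T' → * A T'
* A T' D' $          * ( num ) $        match '*'
A T' D' $            ( num ) $          output A → ( D )
( D ) T' D' $        ( num ) $          match '('
D ) T' D' $          num ) $            output D → T D'
T D' ) T' D' $       num ) $            output T → A T'
A T' D' ) T' D' $    num ) $            output A → num
num T' D' ) T' D' $  num ) $            match 'num'
T' D' ) T' D' $      ) $                output T' → ε
D' ) T' D' $         ) $                output D' → ε
) T' D' $            ) $                match ')'
T' D' $              $                  output T' → ε
D' $                 $                  output D' → ε
$                    $                  accept

The string is accepted.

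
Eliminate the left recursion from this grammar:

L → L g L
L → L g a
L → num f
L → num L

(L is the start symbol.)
L is directly left-recursive. The standard transformation for
  A → A α₁ | ... | A α_m | β₁ | ... | β_n
is
  A  → β₁ A' | ... | β_n A'
  A' → α₁ A' | ... | α_m A' | ε

L → num f becomes L → num f L'
L → num L becomes L → num L L'
L → L g L becomes L' → g L L'
L → L g a becomes L' → g a L'
Add L' → ε

Resulting grammar:
L → num f L'
L → num L L'
L' → g L L'
L' → g a L'
L' → ε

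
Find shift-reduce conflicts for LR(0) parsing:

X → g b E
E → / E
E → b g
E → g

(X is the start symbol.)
A shift-reduce conflict occurs when an LR(0) state has both:
  - a complete (reduce) item [A → α .] (dot at the end), and
  - a shift item [B → β . c γ] (dot before a terminal).

Augment with X' → X and build the canonical LR(0) collection (I0 = CLOSURE({[X' → . X]}), then GOTO on every symbol after a dot until no new states appear). It has 10 states:
  I0: { [X → . g b E], [X' → . X] }  — shift
  I1: { [X' → X .] }  — accept
  I2: { [X → g . b E] }  — shift
  I3: { [E → . / E], [E → . b g], [E → . g], [X → g b . E] }  — shift
  I4: { [E → . / E], [E → . b g], [E → . g], [E → / . E] }  — shift
  I5: { [X → g b E .] }  — reduce
  I6: { [E → b . g] }  — shift
  I7: { [E → g .] }  — reduce
  I8: { [E → b g .] }  — reduce
  I9: { [E → / E .] }  — reduce

No state contains both a complete item and a shift item.

Answer: No shift-reduce conflicts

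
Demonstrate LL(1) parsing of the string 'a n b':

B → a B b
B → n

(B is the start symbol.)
LL(1) parsing maintains a stack (initially the start symbol over $) and the input. At each step: if the stack top is a terminal, match it against the current input token; if it is a non-terminal N, replace it with the RHS of M[N, lookahead] (the unique production whose predict set contains the lookahead).

Stack is shown with the top on the left.

Stack    Input    Action
------------------------
B $      a n b $  output B → a B b
a B b $  a n b $  match 'a'
B b $    n b $    output B → n
n b $    n b $    match 'n'
b $      b $      match 'b'
$        $        accept

The string is accepted.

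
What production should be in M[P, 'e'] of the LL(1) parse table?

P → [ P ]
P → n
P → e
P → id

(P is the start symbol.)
P → e

To find M[P, 'e'], we find productions for P where 'e' is in the predict set (PREDICT(N → α) = (FIRST(α) \ {ε}) ∪ (FOLLOW(N) if α ⇒* ε)).

P → [ P ]: PREDICT = { '[' }
P → n: PREDICT = { 'n' }
P → e: PREDICT = { 'e' }
  'e' is in predict set, so this production goes in M[P, 'e']
P → id: PREDICT = { 'id' }

M[P, 'e'] = P → e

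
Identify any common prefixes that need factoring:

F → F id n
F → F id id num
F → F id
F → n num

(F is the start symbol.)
Left-factoring is needed when two productions for the same non-terminal
share a common prefix on the right-hand side.

Productions for F:
  F → F id n
  F → F id id num
  F → F id
  F → n num

Found common prefix 'F id' in productions for F

Answer: Yes, F has productions with common prefix 'F id'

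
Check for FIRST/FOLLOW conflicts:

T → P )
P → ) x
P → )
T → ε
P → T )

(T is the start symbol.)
Nullable non-terminals: T.
FIRST sets used below: FIRST(P) = { ')' }

T: nullable alternative(s) T → ε; FOLLOW(T) = { $, ')' }
  T → P ): FIRST \ {ε} = { ')' } — overlaps FOLLOW(T) on { ')' }: CONFLICT
  T → ε: FIRST \ {ε} = { } — this is the only nullable alternative, skip

P has no nullable alternative, so no FIRST/FOLLOW check is needed there.

So the grammar has 1 FIRST/FOLLOW conflict (marked CONFLICT above).

Answer: Yes. T → P ')' with FOLLOW(T) on { ')' }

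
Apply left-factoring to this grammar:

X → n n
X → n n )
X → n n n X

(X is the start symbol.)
Left-factoring transforms A → αβ₁ | αβ₂ into A → αA' and A' → β₁ | β₂
(α is the longest common prefix among the alternatives). Repeat until
no nonterminal has two alternatives with a common prefix.

Round 1: X has alternatives sharing prefix 'n n'. Introduce X': X → n n X'
  Add: X' → ε
  Add: X' → )
  Add: X' → n X

No remaining common prefixes — done.

Resulting grammar:
X → n n X'
X' → ε
X' → )
X' → n X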